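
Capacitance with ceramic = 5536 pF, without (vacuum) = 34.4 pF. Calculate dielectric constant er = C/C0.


er = 5536 / 34.4 = 160.93

160.93


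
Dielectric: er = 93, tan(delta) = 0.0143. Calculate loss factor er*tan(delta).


Loss = 93 * 0.0143 = 1.33

1.33


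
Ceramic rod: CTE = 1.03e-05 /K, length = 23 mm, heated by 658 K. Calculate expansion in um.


dL = 1.03e-05 * 23 * 658 * 1000 = 155.88 um

155.88


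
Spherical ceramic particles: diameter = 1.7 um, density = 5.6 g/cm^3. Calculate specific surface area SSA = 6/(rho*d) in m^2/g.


SSA = 6 / (5.6 * 1.7) = 0.63 m^2/g

0.63


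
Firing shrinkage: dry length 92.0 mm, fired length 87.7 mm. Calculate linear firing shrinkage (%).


FS = (92.0 - 87.7) / 92.0 * 100 = 4.67%

4.67


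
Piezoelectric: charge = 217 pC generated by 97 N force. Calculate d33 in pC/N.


d33 = 217 / 97 = 2.2 pC/N

2.2


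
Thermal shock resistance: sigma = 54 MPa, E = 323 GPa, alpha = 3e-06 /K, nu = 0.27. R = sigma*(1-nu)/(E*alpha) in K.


R = 54*(1-0.27)/(323*1000*3e-06) = 41 K

41


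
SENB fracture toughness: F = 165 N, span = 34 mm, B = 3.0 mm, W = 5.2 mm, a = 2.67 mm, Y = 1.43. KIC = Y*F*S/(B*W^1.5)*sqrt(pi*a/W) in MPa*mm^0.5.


KIC = 1.43*165*34/(3.0*5.2^1.5)*sqrt(pi*2.67/5.2) = 286.42

286.42


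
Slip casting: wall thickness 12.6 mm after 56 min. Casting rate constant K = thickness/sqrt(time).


K = 12.6 / sqrt(56) = 12.6 / 7.4833 = 1.684 mm/min^0.5

1.684


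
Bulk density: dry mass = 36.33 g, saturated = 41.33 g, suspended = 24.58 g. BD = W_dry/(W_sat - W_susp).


BD = 36.33 / (41.33 - 24.58) = 36.33 / 16.75 = 2.169 g/cm^3

2.169


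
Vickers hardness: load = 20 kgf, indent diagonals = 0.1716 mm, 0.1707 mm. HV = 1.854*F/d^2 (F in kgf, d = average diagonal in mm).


d_avg = (0.1716+0.1707)/2 = 0.17115 mm
HV = 1.854*20/0.17115^2 = 1266

1266


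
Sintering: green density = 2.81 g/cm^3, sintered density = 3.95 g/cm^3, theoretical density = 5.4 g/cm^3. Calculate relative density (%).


Relative = 3.95 / 5.4 * 100 = 73.1%

73.1


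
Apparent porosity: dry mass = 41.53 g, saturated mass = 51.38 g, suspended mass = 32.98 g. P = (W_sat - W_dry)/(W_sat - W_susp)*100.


P = (51.38 - 41.53) / (51.38 - 32.98) * 100 = 9.85 / 18.4 * 100 = 53.5%

53.5


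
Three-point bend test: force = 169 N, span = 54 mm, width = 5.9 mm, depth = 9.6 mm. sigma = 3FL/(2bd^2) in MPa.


sigma = 3*169*54/(2*5.9*9.6^2) = 25.2 MPa

25.2


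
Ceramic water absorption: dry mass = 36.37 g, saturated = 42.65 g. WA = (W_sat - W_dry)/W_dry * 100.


WA = (42.65 - 36.37) / 36.37 * 100 = 17.27%

17.27


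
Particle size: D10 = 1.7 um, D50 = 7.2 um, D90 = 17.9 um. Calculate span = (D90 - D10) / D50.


Span = (17.9 - 1.7) / 7.2 = 16.2 / 7.2 = 2.25

2.25


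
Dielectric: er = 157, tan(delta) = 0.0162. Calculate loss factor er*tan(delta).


Loss = 157 * 0.0162 = 2.543

2.543


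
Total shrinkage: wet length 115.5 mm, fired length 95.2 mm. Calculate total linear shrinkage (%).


TS = (115.5 - 95.2) / 115.5 * 100 = 17.58%

17.58


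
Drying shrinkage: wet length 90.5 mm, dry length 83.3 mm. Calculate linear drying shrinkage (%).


DS = (90.5 - 83.3) / 90.5 * 100 = 7.96%

7.96


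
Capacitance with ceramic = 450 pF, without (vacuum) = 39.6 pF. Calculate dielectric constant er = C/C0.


er = 450 / 39.6 = 11.36

11.36


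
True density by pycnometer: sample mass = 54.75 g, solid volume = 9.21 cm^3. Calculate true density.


TD = 54.75 / 9.21 = 5.945 g/cm^3

5.945


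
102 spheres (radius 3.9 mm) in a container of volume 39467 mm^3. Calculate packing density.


V_sphere = 4/3*pi*3.9^3 = 248.4748 mm^3
Total V = 102*248.4748 = 25344.4296 mm^3
PD = 25344.4296 / 39467 = 0.642

0.642


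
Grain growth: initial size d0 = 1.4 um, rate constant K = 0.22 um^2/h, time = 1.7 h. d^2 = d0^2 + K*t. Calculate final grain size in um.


d^2 = 1.4^2 + 0.22*1.7 = 2.334
d = sqrt(2.334) = 1.53 um

1.53


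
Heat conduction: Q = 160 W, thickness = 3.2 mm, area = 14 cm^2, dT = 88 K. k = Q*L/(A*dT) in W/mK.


k = 160*3.2/1000/(14/10000*88) = 4.16 W/mK

4.16


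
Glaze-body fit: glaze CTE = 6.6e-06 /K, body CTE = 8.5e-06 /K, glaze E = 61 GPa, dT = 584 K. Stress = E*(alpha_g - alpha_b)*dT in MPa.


Stress = 61*1000*(6.6e-06 - 8.5e-06)*584 = -67.7 MPa

-67.7


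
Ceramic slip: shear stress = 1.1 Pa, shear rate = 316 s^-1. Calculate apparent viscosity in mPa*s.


eta = tau/gamma * 1000 = 1.1/316 * 1000 = 3.5 mPa*s

3.5


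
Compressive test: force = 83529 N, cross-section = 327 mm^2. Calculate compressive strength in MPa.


CS = 83529 / 327 = 255.4 MPa

255.4


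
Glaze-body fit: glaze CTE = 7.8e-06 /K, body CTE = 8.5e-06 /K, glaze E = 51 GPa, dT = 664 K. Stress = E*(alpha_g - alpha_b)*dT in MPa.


Stress = 51*1000*(7.8e-06 - 8.5e-06)*664 = -23.7 MPa

-23.7


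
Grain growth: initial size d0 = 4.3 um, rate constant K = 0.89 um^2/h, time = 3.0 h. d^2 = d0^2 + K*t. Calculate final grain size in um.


d^2 = 4.3^2 + 0.89*3.0 = 21.16
d = sqrt(21.16) = 4.6 um

4.6


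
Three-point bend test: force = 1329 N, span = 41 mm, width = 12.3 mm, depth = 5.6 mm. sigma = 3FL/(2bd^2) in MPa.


sigma = 3*1329*41/(2*12.3*5.6^2) = 211.9 MPa

211.9


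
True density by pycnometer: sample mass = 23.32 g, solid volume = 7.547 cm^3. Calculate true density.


TD = 23.32 / 7.547 = 3.09 g/cm^3

3.09


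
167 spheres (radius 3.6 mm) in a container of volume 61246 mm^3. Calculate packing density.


V_sphere = 4/3*pi*3.6^3 = 195.4322 mm^3
Total V = 167*195.4322 = 32637.1774 mm^3
PD = 32637.1774 / 61246 = 0.533

0.533


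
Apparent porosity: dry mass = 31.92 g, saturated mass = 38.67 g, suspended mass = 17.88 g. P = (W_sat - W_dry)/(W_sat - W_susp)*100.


P = (38.67 - 31.92) / (38.67 - 17.88) * 100 = 6.75 / 20.79 * 100 = 32.5%

32.5


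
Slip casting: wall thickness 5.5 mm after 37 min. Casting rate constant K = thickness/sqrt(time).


K = 5.5 / sqrt(37) = 5.5 / 6.0828 = 0.904 mm/min^0.5

0.904


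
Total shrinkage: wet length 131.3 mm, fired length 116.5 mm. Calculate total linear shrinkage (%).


TS = (131.3 - 116.5) / 131.3 * 100 = 11.27%

11.27


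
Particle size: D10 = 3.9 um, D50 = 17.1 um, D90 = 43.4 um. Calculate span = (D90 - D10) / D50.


Span = (43.4 - 3.9) / 17.1 = 39.5 / 17.1 = 2.31

2.31


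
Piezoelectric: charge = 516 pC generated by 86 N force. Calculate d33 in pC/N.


d33 = 516 / 86 = 6.0 pC/N

6.0


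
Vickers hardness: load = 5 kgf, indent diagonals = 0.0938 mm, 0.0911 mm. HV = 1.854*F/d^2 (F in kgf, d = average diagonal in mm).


d_avg = (0.0938+0.0911)/2 = 0.09245 mm
HV = 1.854*5/0.09245^2 = 1085

1085


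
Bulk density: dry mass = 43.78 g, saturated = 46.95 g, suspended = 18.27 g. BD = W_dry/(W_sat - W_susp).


BD = 43.78 / (46.95 - 18.27) = 43.78 / 28.68 = 1.526 g/cm^3

1.526


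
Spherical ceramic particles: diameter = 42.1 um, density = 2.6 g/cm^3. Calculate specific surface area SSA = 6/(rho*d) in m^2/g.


SSA = 6 / (2.6 * 42.1) = 0.055 m^2/g

0.055


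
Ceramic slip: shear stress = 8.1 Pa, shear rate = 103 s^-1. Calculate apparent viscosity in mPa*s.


eta = tau/gamma * 1000 = 8.1/103 * 1000 = 78.6 mPa*s

78.6


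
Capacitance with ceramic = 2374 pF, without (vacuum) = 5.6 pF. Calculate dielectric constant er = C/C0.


er = 2374 / 5.6 = 423.93

423.93


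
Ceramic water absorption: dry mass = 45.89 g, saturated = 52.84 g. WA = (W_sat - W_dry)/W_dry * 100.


WA = (52.84 - 45.89) / 45.89 * 100 = 15.14%

15.14


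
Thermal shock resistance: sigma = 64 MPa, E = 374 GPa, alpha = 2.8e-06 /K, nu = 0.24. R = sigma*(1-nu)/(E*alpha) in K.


R = 64*(1-0.24)/(374*1000*2.8e-06) = 46 K

46


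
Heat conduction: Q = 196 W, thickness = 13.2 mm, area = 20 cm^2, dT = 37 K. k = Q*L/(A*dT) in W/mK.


k = 196*13.2/1000/(20/10000*37) = 34.96 W/mK

34.96


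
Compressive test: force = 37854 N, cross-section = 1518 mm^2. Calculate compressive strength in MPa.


CS = 37854 / 1518 = 24.9 MPa

24.9


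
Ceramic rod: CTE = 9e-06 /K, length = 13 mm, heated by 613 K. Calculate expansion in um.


dL = 9e-06 * 13 * 613 * 1000 = 71.721 um

71.721


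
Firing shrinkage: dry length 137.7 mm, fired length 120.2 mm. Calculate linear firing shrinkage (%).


FS = (137.7 - 120.2) / 137.7 * 100 = 12.71%

12.71


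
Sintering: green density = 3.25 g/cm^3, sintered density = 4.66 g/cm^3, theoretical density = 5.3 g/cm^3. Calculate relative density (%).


Relative = 4.66 / 5.3 * 100 = 87.9%

87.9


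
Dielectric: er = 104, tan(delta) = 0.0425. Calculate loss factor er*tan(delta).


Loss = 104 * 0.0425 = 4.42

4.42


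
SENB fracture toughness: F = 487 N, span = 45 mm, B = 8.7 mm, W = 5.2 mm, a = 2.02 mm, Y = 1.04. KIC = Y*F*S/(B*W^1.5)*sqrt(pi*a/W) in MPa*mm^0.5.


KIC = 1.04*487*45/(8.7*5.2^1.5)*sqrt(pi*2.02/5.2) = 244.06

244.06


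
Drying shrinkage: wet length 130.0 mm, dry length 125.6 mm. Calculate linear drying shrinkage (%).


DS = (130.0 - 125.6) / 130.0 * 100 = 3.38%

3.38


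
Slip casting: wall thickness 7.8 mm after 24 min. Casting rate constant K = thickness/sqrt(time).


K = 7.8 / sqrt(24) = 7.8 / 4.899 = 1.592 mm/min^0.5

1.592


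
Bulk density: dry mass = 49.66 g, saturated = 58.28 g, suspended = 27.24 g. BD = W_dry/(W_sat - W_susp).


BD = 49.66 / (58.28 - 27.24) = 49.66 / 31.04 = 1.6 g/cm^3

1.6


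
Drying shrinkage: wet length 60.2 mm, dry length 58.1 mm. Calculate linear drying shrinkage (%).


DS = (60.2 - 58.1) / 60.2 * 100 = 3.49%

3.49


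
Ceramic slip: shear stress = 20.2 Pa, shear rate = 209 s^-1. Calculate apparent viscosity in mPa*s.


eta = tau/gamma * 1000 = 20.2/209 * 1000 = 96.7 mPa*s

96.7


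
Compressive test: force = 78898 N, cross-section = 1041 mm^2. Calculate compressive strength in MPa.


CS = 78898 / 1041 = 75.8 MPa

75.8


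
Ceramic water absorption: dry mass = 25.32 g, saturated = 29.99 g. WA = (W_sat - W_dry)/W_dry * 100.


WA = (29.99 - 25.32) / 25.32 * 100 = 18.44%

18.44


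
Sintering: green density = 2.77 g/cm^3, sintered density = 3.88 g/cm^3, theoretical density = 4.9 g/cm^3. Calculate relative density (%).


Relative = 3.88 / 4.9 * 100 = 79.2%

79.2


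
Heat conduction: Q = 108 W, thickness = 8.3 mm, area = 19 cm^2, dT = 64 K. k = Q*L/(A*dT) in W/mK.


k = 108*8.3/1000/(19/10000*64) = 7.37 W/mK

7.37


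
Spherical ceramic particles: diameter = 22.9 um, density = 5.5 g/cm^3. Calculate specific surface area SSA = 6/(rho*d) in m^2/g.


SSA = 6 / (5.5 * 22.9) = 0.048 m^2/g

0.048


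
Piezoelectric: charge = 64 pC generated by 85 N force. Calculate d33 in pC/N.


d33 = 64 / 85 = 0.8 pC/N

0.8


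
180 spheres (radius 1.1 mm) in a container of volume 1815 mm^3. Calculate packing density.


V_sphere = 4/3*pi*1.1^3 = 5.5753 mm^3
Total V = 180*5.5753 = 1003.554 mm^3
PD = 1003.554 / 1815 = 0.553

0.553


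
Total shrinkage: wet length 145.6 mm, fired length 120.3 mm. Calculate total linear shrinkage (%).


TS = (145.6 - 120.3) / 145.6 * 100 = 17.38%

17.38


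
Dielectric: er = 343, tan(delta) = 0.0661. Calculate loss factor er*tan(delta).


Loss = 343 * 0.0661 = 22.672

22.672


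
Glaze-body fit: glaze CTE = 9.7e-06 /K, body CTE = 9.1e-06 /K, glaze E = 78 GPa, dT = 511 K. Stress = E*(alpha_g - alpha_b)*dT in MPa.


Stress = 78*1000*(9.7e-06 - 9.1e-06)*511 = 23.9 MPa

23.9


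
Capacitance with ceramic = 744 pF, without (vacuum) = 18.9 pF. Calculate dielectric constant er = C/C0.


er = 744 / 18.9 = 39.37

39.37


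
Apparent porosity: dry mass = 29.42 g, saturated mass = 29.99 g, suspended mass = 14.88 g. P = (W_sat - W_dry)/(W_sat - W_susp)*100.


P = (29.99 - 29.42) / (29.99 - 14.88) * 100 = 0.57 / 15.11 * 100 = 3.8%

3.8


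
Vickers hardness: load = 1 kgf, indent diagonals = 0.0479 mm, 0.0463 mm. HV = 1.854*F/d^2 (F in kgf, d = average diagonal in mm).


d_avg = (0.0479+0.0463)/2 = 0.0471 mm
HV = 1.854*1/0.0471^2 = 836

836


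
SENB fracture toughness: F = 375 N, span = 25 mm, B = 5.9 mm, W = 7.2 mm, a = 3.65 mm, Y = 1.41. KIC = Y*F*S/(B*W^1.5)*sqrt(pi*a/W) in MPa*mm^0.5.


KIC = 1.41*375*25/(5.9*7.2^1.5)*sqrt(pi*3.65/7.2) = 146.35

146.35


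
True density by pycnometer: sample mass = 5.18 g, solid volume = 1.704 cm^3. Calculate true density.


TD = 5.18 / 1.704 = 3.04 g/cm^3

3.04


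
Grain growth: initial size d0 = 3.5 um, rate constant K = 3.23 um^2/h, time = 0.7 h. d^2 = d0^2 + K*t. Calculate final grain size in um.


d^2 = 3.5^2 + 3.23*0.7 = 14.511
d = sqrt(14.511) = 3.81 um

3.81


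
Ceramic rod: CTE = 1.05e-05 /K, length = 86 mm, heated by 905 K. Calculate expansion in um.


dL = 1.05e-05 * 86 * 905 * 1000 = 817.215 um

817.215


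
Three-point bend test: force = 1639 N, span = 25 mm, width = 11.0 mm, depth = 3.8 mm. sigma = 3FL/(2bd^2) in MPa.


sigma = 3*1639*25/(2*11.0*3.8^2) = 386.9 MPa

386.9


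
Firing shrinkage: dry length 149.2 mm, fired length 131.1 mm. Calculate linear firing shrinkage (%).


FS = (149.2 - 131.1) / 149.2 * 100 = 12.13%

12.13


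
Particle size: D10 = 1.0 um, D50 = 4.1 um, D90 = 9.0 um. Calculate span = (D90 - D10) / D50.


Span = (9.0 - 1.0) / 4.1 = 8.0 / 4.1 = 1.951

1.951


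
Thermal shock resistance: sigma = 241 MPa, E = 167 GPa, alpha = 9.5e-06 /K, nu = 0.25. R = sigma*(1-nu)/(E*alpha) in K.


R = 241*(1-0.25)/(167*1000*9.5e-06) = 114 K

114


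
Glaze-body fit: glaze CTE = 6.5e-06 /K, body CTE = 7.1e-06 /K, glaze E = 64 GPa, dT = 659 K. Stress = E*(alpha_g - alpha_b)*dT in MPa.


Stress = 64*1000*(6.5e-06 - 7.1e-06)*659 = -25.3 MPa

-25.3


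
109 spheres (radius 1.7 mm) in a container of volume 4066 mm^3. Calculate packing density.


V_sphere = 4/3*pi*1.7^3 = 20.5795 mm^3
Total V = 109*20.5795 = 2243.1655 mm^3
PD = 2243.1655 / 4066 = 0.552

0.552


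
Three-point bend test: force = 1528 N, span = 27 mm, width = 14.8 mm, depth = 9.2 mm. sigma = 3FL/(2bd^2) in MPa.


sigma = 3*1528*27/(2*14.8*9.2^2) = 49.4 MPa

49.4


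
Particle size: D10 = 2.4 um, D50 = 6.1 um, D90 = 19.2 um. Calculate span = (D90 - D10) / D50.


Span = (19.2 - 2.4) / 6.1 = 16.8 / 6.1 = 2.754

2.754


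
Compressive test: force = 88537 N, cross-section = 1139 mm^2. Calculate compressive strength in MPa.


CS = 88537 / 1139 = 77.7 MPa

77.7


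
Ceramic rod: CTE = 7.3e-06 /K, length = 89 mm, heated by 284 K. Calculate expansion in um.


dL = 7.3e-06 * 89 * 284 * 1000 = 184.515 um

184.515


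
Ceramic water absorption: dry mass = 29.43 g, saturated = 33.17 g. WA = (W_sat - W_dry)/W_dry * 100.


WA = (33.17 - 29.43) / 29.43 * 100 = 12.71%

12.71


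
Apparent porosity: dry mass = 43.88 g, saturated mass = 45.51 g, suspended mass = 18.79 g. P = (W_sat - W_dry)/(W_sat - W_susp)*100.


P = (45.51 - 43.88) / (45.51 - 18.79) * 100 = 1.63 / 26.72 * 100 = 6.1%

6.1


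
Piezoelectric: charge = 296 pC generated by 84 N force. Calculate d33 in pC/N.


d33 = 296 / 84 = 3.5 pC/N

3.5


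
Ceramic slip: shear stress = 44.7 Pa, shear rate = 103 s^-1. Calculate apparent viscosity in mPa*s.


eta = tau/gamma * 1000 = 44.7/103 * 1000 = 434.0 mPa*s

434.0


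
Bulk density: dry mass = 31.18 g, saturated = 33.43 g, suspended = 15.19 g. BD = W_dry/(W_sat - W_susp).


BD = 31.18 / (33.43 - 15.19) = 31.18 / 18.24 = 1.709 g/cm^3

1.709


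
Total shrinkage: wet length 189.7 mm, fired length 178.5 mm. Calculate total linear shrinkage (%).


TS = (189.7 - 178.5) / 189.7 * 100 = 5.9%

5.9


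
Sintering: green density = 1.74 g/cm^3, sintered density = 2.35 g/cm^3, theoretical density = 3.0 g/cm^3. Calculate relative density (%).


Relative = 2.35 / 3.0 * 100 = 78.3%

78.3


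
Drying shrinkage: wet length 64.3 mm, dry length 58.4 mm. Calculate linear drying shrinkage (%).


DS = (64.3 - 58.4) / 64.3 * 100 = 9.18%

9.18


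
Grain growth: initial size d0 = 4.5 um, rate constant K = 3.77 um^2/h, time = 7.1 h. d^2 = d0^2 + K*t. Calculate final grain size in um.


d^2 = 4.5^2 + 3.77*7.1 = 47.017
d = sqrt(47.017) = 6.86 um

6.86


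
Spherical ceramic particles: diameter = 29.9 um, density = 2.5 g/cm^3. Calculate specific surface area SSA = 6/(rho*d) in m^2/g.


SSA = 6 / (2.5 * 29.9) = 0.08 m^2/g

0.08


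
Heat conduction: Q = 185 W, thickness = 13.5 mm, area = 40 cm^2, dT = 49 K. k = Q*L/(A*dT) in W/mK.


k = 185*13.5/1000/(40/10000*49) = 12.74 W/mK

12.74


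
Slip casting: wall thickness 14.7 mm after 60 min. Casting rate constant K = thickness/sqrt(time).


K = 14.7 / sqrt(60) = 14.7 / 7.746 = 1.898 mm/min^0.5

1.898


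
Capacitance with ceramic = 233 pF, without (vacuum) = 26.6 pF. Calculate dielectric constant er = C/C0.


er = 233 / 26.6 = 8.76

8.76


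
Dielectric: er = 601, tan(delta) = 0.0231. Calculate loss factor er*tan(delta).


Loss = 601 * 0.0231 = 13.883

13.883


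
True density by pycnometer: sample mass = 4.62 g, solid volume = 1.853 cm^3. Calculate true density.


TD = 4.62 / 1.853 = 2.493 g/cm^3

2.493


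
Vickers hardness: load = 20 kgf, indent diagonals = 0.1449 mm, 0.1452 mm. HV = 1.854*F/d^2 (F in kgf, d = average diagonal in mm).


d_avg = (0.1449+0.1452)/2 = 0.14505 mm
HV = 1.854*20/0.14505^2 = 1762

1762


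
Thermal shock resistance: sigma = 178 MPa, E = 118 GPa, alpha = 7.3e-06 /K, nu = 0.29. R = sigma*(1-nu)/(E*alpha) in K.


R = 178*(1-0.29)/(118*1000*7.3e-06) = 147 K

147


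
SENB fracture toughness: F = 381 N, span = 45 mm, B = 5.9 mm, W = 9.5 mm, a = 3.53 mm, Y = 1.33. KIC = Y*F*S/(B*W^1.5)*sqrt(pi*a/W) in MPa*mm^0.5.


KIC = 1.33*381*45/(5.9*9.5^1.5)*sqrt(pi*3.53/9.5) = 142.61

142.61


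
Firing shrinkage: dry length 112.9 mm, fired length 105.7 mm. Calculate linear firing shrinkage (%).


FS = (112.9 - 105.7) / 112.9 * 100 = 6.38%

6.38


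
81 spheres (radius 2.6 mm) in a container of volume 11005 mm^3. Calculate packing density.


V_sphere = 4/3*pi*2.6^3 = 73.6222 mm^3
Total V = 81*73.6222 = 5963.3982 mm^3
PD = 5963.3982 / 11005 = 0.542

0.542


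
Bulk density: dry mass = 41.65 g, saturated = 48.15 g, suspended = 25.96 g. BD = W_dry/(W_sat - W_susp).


BD = 41.65 / (48.15 - 25.96) = 41.65 / 22.19 = 1.877 g/cm^3

1.877


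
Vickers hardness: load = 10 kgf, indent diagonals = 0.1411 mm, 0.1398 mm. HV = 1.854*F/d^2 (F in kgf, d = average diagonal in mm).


d_avg = (0.1411+0.1398)/2 = 0.14045 mm
HV = 1.854*10/0.14045^2 = 940

940


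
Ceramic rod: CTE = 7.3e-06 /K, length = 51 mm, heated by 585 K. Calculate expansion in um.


dL = 7.3e-06 * 51 * 585 * 1000 = 217.796 um

217.796


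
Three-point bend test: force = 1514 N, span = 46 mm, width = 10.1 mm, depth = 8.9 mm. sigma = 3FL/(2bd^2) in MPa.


sigma = 3*1514*46/(2*10.1*8.9^2) = 130.6 MPa

130.6


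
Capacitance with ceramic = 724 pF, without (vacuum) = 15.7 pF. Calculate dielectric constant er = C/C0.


er = 724 / 15.7 = 46.11

46.11


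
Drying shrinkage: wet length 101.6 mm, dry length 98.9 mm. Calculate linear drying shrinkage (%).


DS = (101.6 - 98.9) / 101.6 * 100 = 2.66%

2.66


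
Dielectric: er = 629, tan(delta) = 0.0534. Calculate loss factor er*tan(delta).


Loss = 629 * 0.0534 = 33.589

33.589


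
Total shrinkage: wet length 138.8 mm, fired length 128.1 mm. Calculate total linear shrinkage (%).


TS = (138.8 - 128.1) / 138.8 * 100 = 7.71%

7.71


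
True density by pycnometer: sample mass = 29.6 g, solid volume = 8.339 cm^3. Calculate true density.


TD = 29.6 / 8.339 = 3.55 g/cm^3

3.55


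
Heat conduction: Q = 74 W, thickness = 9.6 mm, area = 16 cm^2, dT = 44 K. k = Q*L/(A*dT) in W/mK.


k = 74*9.6/1000/(16/10000*44) = 10.09 W/mK

10.09


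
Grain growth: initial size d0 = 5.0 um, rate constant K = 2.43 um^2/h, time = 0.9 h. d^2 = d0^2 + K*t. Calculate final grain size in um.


d^2 = 5.0^2 + 2.43*0.9 = 27.187
d = sqrt(27.187) = 5.21 um

5.21


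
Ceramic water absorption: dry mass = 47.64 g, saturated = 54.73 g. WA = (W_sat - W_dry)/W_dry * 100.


WA = (54.73 - 47.64) / 47.64 * 100 = 14.88%

14.88


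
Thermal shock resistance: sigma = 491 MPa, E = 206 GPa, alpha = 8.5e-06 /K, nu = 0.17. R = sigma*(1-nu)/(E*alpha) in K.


R = 491*(1-0.17)/(206*1000*8.5e-06) = 233 K

233


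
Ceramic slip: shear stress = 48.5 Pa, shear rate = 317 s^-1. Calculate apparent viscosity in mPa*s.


eta = tau/gamma * 1000 = 48.5/317 * 1000 = 153.0 mPa*s

153.0


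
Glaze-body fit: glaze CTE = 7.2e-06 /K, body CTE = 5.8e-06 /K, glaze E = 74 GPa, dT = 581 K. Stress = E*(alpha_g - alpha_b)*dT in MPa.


Stress = 74*1000*(7.2e-06 - 5.8e-06)*581 = 60.2 MPa

60.2


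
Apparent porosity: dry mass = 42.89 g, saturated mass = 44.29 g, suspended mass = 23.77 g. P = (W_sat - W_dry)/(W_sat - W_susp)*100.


P = (44.29 - 42.89) / (44.29 - 23.77) * 100 = 1.4 / 20.52 * 100 = 6.8%

6.8


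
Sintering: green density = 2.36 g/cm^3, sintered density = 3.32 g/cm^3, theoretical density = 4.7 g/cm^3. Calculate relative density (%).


Relative = 3.32 / 4.7 * 100 = 70.6%

70.6


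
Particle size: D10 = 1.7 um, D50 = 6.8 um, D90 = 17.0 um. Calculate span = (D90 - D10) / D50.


Span = (17.0 - 1.7) / 6.8 = 15.3 / 6.8 = 2.25

2.25


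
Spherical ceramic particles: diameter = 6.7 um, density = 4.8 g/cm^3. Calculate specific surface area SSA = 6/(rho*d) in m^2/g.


SSA = 6 / (4.8 * 6.7) = 0.187 m^2/g

0.187


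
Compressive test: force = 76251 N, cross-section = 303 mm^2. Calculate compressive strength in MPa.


CS = 76251 / 303 = 251.7 MPa

251.7


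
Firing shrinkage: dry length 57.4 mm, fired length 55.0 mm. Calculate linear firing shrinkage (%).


FS = (57.4 - 55.0) / 57.4 * 100 = 4.18%

4.18


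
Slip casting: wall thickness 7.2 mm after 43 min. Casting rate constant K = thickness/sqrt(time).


K = 7.2 / sqrt(43) = 7.2 / 6.5574 = 1.098 mm/min^0.5

1.098


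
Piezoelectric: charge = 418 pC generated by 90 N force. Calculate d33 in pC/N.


d33 = 418 / 90 = 4.6 pC/N

4.6


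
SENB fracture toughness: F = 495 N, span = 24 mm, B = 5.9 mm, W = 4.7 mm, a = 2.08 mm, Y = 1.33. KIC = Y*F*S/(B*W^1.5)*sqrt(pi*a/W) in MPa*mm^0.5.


KIC = 1.33*495*24/(5.9*4.7^1.5)*sqrt(pi*2.08/4.7) = 309.9

309.9


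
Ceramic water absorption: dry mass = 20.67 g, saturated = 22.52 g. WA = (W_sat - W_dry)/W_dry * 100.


WA = (22.52 - 20.67) / 20.67 * 100 = 8.95%

8.95


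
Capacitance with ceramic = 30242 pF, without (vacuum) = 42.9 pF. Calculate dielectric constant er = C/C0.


er = 30242 / 42.9 = 704.94

704.94


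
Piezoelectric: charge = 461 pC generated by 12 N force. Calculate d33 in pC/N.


d33 = 461 / 12 = 38.4 pC/N

38.4


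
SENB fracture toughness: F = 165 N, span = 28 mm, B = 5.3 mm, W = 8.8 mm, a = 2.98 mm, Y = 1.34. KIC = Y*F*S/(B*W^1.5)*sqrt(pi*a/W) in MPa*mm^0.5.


KIC = 1.34*165*28/(5.3*8.8^1.5)*sqrt(pi*2.98/8.8) = 46.15

46.15


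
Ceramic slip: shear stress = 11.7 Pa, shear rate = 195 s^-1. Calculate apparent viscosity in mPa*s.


eta = tau/gamma * 1000 = 11.7/195 * 1000 = 60.0 mPa*s

60.0


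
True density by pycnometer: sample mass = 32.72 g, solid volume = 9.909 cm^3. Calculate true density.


TD = 32.72 / 9.909 = 3.302 g/cm^3

3.302


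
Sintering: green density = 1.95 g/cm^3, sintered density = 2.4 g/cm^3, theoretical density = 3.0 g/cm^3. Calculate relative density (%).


Relative = 2.4 / 3.0 * 100 = 80.0%

80.0


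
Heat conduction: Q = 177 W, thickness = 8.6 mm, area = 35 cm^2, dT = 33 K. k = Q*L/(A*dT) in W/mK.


k = 177*8.6/1000/(35/10000*33) = 13.18 W/mK

13.18


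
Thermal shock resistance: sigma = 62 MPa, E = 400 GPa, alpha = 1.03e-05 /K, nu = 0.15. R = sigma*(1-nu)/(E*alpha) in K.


R = 62*(1-0.15)/(400*1000*1.03e-05) = 13 K

13


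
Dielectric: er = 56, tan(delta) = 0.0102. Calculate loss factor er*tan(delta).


Loss = 56 * 0.0102 = 0.571

0.571


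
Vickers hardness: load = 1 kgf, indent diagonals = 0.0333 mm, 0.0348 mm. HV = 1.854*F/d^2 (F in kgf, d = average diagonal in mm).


d_avg = (0.0333+0.0348)/2 = 0.03405 mm
HV = 1.854*1/0.03405^2 = 1599

1599


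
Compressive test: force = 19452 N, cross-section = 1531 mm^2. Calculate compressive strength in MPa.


CS = 19452 / 1531 = 12.7 MPa

12.7


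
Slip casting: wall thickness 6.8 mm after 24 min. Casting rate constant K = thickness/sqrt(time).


K = 6.8 / sqrt(24) = 6.8 / 4.899 = 1.388 mm/min^0.5

1.388


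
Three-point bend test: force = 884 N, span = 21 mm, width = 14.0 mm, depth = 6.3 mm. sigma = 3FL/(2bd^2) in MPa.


sigma = 3*884*21/(2*14.0*6.3^2) = 50.1 MPa

50.1


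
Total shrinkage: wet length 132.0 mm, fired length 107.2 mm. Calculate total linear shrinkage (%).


TS = (132.0 - 107.2) / 132.0 * 100 = 18.79%

18.79


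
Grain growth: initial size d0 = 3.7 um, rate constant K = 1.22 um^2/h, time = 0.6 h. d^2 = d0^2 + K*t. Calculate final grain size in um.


d^2 = 3.7^2 + 1.22*0.6 = 14.422
d = sqrt(14.422) = 3.8 um

3.8


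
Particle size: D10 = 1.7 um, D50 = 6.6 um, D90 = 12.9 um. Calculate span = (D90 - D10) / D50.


Span = (12.9 - 1.7) / 6.6 = 11.2 / 6.6 = 1.697

1.697


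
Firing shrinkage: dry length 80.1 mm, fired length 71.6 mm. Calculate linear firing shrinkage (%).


FS = (80.1 - 71.6) / 80.1 * 100 = 10.61%

10.61


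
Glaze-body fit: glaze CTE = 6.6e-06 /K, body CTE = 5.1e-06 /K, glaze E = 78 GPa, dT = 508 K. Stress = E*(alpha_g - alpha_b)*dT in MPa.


Stress = 78*1000*(6.6e-06 - 5.1e-06)*508 = 59.4 MPa

59.4


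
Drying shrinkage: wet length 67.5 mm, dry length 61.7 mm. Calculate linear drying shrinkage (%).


DS = (67.5 - 61.7) / 67.5 * 100 = 8.59%

8.59


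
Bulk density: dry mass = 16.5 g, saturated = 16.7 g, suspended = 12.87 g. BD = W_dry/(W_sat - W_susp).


BD = 16.5 / (16.7 - 12.87) = 16.5 / 3.83 = 4.308 g/cm^3

4.308


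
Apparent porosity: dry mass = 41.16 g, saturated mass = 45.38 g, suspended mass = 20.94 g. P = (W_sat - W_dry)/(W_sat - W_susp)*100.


P = (45.38 - 41.16) / (45.38 - 20.94) * 100 = 4.22 / 24.44 * 100 = 17.3%

17.3


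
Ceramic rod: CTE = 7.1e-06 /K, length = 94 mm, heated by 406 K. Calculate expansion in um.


dL = 7.1e-06 * 94 * 406 * 1000 = 270.964 um

270.964


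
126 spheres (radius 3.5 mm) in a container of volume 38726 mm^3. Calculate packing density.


V_sphere = 4/3*pi*3.5^3 = 179.5944 mm^3
Total V = 126*179.5944 = 22628.8944 mm^3
PD = 22628.8944 / 38726 = 0.584

0.584


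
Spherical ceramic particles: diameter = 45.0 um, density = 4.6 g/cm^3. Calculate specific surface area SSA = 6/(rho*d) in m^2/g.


SSA = 6 / (4.6 * 45.0) = 0.029 m^2/g

0.029


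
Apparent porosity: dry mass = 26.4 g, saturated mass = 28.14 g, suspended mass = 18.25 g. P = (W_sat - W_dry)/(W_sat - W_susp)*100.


P = (28.14 - 26.4) / (28.14 - 18.25) * 100 = 1.74 / 9.89 * 100 = 17.6%

17.6


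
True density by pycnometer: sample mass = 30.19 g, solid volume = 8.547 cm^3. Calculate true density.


TD = 30.19 / 8.547 = 3.532 g/cm^3

3.532


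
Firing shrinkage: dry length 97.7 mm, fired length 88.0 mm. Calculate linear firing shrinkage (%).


FS = (97.7 - 88.0) / 97.7 * 100 = 9.93%

9.93


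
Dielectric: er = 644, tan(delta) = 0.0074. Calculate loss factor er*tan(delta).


Loss = 644 * 0.0074 = 4.766

4.766


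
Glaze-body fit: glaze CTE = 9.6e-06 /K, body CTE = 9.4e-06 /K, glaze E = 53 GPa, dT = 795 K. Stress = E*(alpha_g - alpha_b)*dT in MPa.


Stress = 53*1000*(9.6e-06 - 9.4e-06)*795 = 8.4 MPa

8.4


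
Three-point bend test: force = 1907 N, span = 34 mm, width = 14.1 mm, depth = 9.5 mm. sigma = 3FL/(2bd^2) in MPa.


sigma = 3*1907*34/(2*14.1*9.5^2) = 76.4 MPa

76.4


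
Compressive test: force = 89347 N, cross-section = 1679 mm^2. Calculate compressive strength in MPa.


CS = 89347 / 1679 = 53.2 MPa

53.2


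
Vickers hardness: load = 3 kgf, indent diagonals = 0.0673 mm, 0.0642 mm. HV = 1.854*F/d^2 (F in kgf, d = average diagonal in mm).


d_avg = (0.0673+0.0642)/2 = 0.06575 mm
HV = 1.854*3/0.06575^2 = 1287

1287


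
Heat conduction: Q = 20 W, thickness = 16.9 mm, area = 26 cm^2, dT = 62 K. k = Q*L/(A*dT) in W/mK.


k = 20*16.9/1000/(26/10000*62) = 2.1 W/mK

2.1


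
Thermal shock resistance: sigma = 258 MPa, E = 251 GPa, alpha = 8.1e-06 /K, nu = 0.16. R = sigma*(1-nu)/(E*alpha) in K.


R = 258*(1-0.16)/(251*1000*8.1e-06) = 107 K

107


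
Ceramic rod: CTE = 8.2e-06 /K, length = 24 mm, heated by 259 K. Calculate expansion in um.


dL = 8.2e-06 * 24 * 259 * 1000 = 50.971 um

50.971


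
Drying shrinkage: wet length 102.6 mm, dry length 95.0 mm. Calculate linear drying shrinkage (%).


DS = (102.6 - 95.0) / 102.6 * 100 = 7.41%

7.41


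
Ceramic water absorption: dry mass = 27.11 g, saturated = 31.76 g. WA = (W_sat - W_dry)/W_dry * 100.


WA = (31.76 - 27.11) / 27.11 * 100 = 17.15%

17.15


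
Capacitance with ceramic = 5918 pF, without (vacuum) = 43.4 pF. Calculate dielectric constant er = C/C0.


er = 5918 / 43.4 = 136.36

136.36


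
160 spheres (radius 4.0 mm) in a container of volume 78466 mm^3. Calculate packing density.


V_sphere = 4/3*pi*4.0^3 = 268.0826 mm^3
Total V = 160*268.0826 = 42893.216 mm^3
PD = 42893.216 / 78466 = 0.547

0.547


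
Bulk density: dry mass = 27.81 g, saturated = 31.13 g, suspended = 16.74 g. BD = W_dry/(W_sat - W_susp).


BD = 27.81 / (31.13 - 16.74) = 27.81 / 14.39 = 1.933 g/cm^3

1.933


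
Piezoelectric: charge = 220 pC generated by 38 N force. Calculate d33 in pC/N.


d33 = 220 / 38 = 5.8 pC/N

5.8


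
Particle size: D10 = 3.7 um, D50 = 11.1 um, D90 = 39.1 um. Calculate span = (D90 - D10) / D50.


Span = (39.1 - 3.7) / 11.1 = 35.4 / 11.1 = 3.189

3.189


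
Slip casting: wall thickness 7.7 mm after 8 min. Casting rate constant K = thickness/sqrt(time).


K = 7.7 / sqrt(8) = 7.7 / 2.8284 = 2.722 mm/min^0.5

2.722


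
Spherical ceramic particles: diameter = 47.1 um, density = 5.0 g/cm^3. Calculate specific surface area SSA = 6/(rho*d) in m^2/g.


SSA = 6 / (5.0 * 47.1) = 0.025 m^2/g

0.025


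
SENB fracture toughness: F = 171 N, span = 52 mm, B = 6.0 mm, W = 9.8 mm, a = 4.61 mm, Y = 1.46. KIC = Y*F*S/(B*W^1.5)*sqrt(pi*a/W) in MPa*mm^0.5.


KIC = 1.46*171*52/(6.0*9.8^1.5)*sqrt(pi*4.61/9.8) = 85.74

85.74


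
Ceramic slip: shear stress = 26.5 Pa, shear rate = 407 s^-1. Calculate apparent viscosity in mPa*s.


eta = tau/gamma * 1000 = 26.5/407 * 1000 = 65.1 mPa*s

65.1


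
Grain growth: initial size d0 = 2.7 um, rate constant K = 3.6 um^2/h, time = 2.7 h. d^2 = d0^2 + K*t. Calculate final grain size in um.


d^2 = 2.7^2 + 3.6*2.7 = 17.01
d = sqrt(17.01) = 4.12 um

4.12


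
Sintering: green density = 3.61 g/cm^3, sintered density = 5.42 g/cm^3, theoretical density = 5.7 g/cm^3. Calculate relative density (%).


Relative = 5.42 / 5.7 * 100 = 95.1%

95.1


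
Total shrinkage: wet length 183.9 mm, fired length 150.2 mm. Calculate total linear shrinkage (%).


TS = (183.9 - 150.2) / 183.9 * 100 = 18.33%

18.33


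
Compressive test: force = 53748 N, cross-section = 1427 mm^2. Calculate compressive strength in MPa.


CS = 53748 / 1427 = 37.7 MPa

37.7


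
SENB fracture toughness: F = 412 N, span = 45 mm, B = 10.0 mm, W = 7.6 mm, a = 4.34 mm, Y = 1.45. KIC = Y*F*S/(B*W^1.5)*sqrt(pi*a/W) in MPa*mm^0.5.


KIC = 1.45*412*45/(10.0*7.6^1.5)*sqrt(pi*4.34/7.6) = 171.86

171.86


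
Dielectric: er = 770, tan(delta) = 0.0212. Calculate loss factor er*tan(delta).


Loss = 770 * 0.0212 = 16.324

16.324


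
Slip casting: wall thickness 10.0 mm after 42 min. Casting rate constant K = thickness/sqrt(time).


K = 10.0 / sqrt(42) = 10.0 / 6.4807 = 1.543 mm/min^0.5

1.543


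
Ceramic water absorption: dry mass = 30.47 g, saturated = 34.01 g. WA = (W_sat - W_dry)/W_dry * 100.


WA = (34.01 - 30.47) / 30.47 * 100 = 11.62%

11.62


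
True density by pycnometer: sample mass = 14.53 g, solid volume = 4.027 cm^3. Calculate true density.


TD = 14.53 / 4.027 = 3.608 g/cm^3

3.608


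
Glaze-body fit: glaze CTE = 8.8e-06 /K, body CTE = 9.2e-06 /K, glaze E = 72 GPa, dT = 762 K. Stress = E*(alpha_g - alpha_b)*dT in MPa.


Stress = 72*1000*(8.8e-06 - 9.2e-06)*762 = -21.9 MPa

-21.9


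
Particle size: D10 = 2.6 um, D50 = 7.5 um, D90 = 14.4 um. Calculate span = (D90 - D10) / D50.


Span = (14.4 - 2.6) / 7.5 = 11.8 / 7.5 = 1.573

1.573


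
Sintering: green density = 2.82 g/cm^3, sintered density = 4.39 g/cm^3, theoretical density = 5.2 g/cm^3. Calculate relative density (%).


Relative = 4.39 / 5.2 * 100 = 84.4%

84.4


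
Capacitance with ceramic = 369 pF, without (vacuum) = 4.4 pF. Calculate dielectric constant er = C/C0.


er = 369 / 4.4 = 83.86

83.86


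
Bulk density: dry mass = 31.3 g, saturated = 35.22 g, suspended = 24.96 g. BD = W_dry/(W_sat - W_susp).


BD = 31.3 / (35.22 - 24.96) = 31.3 / 10.26 = 3.051 g/cm^3

3.051


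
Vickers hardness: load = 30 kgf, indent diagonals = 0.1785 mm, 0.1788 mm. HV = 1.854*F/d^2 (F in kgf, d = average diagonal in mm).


d_avg = (0.1785+0.1788)/2 = 0.17865 mm
HV = 1.854*30/0.17865^2 = 1743

1743


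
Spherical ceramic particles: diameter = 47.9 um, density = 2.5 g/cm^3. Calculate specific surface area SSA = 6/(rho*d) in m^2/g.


SSA = 6 / (2.5 * 47.9) = 0.05 m^2/g

0.05


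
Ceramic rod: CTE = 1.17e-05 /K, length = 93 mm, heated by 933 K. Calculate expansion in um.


dL = 1.17e-05 * 93 * 933 * 1000 = 1015.197 um

1015.197


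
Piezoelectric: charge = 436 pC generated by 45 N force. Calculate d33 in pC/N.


d33 = 436 / 45 = 9.7 pC/N

9.7


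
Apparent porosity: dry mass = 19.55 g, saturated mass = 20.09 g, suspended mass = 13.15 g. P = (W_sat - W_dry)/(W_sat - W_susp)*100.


P = (20.09 - 19.55) / (20.09 - 13.15) * 100 = 0.54 / 6.94 * 100 = 7.8%

7.8


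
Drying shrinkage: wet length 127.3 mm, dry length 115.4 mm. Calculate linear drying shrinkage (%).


DS = (127.3 - 115.4) / 127.3 * 100 = 9.35%

9.35


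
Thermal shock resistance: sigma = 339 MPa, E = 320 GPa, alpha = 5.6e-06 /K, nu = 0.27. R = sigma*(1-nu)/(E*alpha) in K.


R = 339*(1-0.27)/(320*1000*5.6e-06) = 138 K

138


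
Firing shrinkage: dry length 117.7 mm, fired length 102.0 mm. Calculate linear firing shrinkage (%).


FS = (117.7 - 102.0) / 117.7 * 100 = 13.34%

13.34


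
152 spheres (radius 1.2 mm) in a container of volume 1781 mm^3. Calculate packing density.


V_sphere = 4/3*pi*1.2^3 = 7.2382 mm^3
Total V = 152*7.2382 = 1100.2064 mm^3
PD = 1100.2064 / 1781 = 0.618

0.618


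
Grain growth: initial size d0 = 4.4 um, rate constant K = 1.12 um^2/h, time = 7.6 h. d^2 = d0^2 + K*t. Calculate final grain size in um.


d^2 = 4.4^2 + 1.12*7.6 = 27.872
d = sqrt(27.872) = 5.28 um

5.28


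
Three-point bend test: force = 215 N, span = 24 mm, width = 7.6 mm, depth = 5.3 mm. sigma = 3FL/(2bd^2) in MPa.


sigma = 3*215*24/(2*7.6*5.3^2) = 36.3 MPa

36.3


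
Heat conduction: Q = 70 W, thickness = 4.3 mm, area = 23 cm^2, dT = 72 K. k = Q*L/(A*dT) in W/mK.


k = 70*4.3/1000/(23/10000*72) = 1.82 W/mK

1.82


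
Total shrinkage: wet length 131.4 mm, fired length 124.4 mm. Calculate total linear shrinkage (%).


TS = (131.4 - 124.4) / 131.4 * 100 = 5.33%

5.33


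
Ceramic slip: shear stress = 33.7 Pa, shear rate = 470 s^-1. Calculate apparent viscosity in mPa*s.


eta = tau/gamma * 1000 = 33.7/470 * 1000 = 71.7 mPa*s

71.7


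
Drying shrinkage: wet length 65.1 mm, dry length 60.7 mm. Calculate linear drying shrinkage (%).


DS = (65.1 - 60.7) / 65.1 * 100 = 6.76%

6.76


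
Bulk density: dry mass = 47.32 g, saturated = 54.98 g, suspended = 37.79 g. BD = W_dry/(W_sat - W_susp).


BD = 47.32 / (54.98 - 37.79) = 47.32 / 17.19 = 2.753 g/cm^3

2.753


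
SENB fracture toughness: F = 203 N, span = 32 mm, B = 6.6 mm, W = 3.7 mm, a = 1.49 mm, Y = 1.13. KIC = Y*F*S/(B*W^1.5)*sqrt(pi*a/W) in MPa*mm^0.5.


KIC = 1.13*203*32/(6.6*3.7^1.5)*sqrt(pi*1.49/3.7) = 175.77

175.77


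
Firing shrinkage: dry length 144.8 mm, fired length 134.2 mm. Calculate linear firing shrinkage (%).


FS = (144.8 - 134.2) / 144.8 * 100 = 7.32%

7.32


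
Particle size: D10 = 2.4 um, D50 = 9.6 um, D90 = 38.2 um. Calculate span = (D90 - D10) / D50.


Span = (38.2 - 2.4) / 9.6 = 35.8 / 9.6 = 3.729

3.729


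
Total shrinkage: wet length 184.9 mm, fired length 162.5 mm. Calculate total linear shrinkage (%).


TS = (184.9 - 162.5) / 184.9 * 100 = 12.11%

12.11


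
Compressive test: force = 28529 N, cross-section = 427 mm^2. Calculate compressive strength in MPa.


CS = 28529 / 427 = 66.8 MPa

66.8


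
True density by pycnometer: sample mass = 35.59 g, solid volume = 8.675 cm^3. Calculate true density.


TD = 35.59 / 8.675 = 4.103 g/cm^3

4.103


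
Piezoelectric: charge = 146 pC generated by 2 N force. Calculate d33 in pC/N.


d33 = 146 / 2 = 73.0 pC/N

73.0


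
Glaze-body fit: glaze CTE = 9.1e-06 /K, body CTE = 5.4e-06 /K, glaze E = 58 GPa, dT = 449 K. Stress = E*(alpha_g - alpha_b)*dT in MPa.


Stress = 58*1000*(9.1e-06 - 5.4e-06)*449 = 96.4 MPa

96.4


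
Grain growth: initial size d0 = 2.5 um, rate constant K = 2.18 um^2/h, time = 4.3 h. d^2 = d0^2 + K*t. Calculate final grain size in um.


d^2 = 2.5^2 + 2.18*4.3 = 15.624
d = sqrt(15.624) = 3.95 um

3.95


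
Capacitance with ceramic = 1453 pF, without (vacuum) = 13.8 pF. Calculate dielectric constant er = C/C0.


er = 1453 / 13.8 = 105.29

105.29


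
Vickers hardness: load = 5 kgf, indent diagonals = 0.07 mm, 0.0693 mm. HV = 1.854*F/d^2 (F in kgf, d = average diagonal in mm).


d_avg = (0.07+0.0693)/2 = 0.06965 mm
HV = 1.854*5/0.06965^2 = 1911

1911


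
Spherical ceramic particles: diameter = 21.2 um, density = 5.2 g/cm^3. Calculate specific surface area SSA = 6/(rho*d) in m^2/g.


SSA = 6 / (5.2 * 21.2) = 0.054 m^2/g

0.054


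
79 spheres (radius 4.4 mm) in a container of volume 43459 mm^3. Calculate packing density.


V_sphere = 4/3*pi*4.4^3 = 356.8179 mm^3
Total V = 79*356.8179 = 28188.6141 mm^3
PD = 28188.6141 / 43459 = 0.649

0.649


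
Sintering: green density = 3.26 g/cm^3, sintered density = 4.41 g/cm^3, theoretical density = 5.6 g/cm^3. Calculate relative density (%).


Relative = 4.41 / 5.6 * 100 = 78.8%

78.8


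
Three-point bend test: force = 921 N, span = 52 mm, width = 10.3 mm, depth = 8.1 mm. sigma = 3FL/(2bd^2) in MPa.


sigma = 3*921*52/(2*10.3*8.1^2) = 106.3 MPa

106.3


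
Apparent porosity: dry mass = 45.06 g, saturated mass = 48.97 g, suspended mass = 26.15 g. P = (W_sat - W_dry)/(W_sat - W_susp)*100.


P = (48.97 - 45.06) / (48.97 - 26.15) * 100 = 3.91 / 22.82 * 100 = 17.1%

17.1


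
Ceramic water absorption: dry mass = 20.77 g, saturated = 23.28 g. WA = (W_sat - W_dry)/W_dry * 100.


WA = (23.28 - 20.77) / 20.77 * 100 = 12.08%

12.08


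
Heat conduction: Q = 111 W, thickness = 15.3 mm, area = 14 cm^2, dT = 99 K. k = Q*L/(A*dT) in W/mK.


k = 111*15.3/1000/(14/10000*99) = 12.25 W/mK

12.25


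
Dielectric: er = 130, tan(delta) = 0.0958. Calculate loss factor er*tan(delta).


Loss = 130 * 0.0958 = 12.454

12.454


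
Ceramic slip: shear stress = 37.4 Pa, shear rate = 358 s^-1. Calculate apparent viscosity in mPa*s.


eta = tau/gamma * 1000 = 37.4/358 * 1000 = 104.5 mPa*s

104.5


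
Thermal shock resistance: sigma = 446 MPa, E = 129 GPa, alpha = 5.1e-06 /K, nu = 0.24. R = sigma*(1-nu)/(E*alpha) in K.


R = 446*(1-0.24)/(129*1000*5.1e-06) = 515 K

515
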